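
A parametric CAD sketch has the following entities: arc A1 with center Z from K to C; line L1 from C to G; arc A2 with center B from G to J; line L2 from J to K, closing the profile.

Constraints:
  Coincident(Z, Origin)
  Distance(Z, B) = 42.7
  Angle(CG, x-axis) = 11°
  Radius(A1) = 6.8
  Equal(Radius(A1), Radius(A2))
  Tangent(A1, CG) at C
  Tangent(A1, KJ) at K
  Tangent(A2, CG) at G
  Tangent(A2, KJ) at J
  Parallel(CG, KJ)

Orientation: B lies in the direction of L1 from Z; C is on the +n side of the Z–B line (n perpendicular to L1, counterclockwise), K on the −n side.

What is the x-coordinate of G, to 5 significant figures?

40.618

Tangency of A1 to both parallel lines with radius 6.8 puts C and K at Z ± 6.8·n: C = (-1.2975, 6.6751), K = (1.2975, -6.6751). Equal radii place G and J the same way about B: G = B + 6.8·n = (40.618, 14.823), J = B − 6.8·n = (43.213, 1.4725). So G.x = 40.618.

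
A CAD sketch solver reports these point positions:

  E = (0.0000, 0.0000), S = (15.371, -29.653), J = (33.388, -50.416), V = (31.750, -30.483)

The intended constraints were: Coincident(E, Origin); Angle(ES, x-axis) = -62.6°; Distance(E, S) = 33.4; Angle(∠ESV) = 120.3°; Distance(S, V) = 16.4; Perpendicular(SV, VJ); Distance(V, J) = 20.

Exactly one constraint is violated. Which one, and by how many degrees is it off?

Perpendicular(SV, VJ) — off by 7.60°.

E = (0.00, 0.00) ✓; ES at -62.60° ✓; |ES| = 33.40 ✓; ∠ESV = 120.3° ✓; |SV| = 16.40 ✓; ∠(SV, VJ) = 82.40° ✗; |VJ| = 20.00 ✓.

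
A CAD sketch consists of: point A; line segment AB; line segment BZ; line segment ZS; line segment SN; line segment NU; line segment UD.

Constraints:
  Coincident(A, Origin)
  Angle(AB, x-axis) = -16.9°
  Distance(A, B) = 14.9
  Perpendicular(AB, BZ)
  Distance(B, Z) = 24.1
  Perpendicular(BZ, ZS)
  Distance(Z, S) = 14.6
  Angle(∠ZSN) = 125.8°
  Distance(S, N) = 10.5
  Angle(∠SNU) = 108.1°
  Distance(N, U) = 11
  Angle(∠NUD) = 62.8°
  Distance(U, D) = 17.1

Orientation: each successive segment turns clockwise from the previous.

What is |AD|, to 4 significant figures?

23.50

A is at the origin; AB runs at -16.9° with length 14.9, so B = (14.26, -4.331). AB ⟂ BZ, so BZ runs at -106.9°; with |BZ| = 24.1, Z = (7.251, -27.39). BZ ⟂ ZS, so ZS runs at 163.1°; with |ZS| = 14.6, S = (-6.719, -23.15). ∠ZSN = 125.8° gives SN at 108.9° from the x-axis; with |SN| = 10.5, N = (-10.12, -13.21). ∠SNU = 108.1° gives NU at 37.00° from the x-axis; with |NU| = 11.0, U = (-1.335, -6.593). ∠NUD = 62.8° gives UD at -80.20° from the x-axis; with |UD| = 17.1, D = (1.576, -23.44). Then |AD| = |D − A| = 23.50.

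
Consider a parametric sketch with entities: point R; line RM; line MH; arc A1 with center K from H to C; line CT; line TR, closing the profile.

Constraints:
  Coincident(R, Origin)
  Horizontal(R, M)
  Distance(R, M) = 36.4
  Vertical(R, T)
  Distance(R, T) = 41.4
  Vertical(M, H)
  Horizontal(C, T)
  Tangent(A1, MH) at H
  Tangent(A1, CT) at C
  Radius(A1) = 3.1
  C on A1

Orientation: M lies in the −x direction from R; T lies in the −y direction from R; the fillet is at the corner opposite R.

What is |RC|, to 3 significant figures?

53.1

The virtual corner opposite R is at (-36.4, -41.4). Since A1 is tangent to MH there, KH ⟂ MH and A1 meets CT tangentially, so KC is at right angles to CT, with radius 3.1, so the center K sits 3.1 in from both sides at K = (-33.3, -38.3). That places the tangent points at H = (-36.4, -38.3) on MH and C = (-33.3, -41.4) on CT. Then |RC| = |C − R| = 53.1.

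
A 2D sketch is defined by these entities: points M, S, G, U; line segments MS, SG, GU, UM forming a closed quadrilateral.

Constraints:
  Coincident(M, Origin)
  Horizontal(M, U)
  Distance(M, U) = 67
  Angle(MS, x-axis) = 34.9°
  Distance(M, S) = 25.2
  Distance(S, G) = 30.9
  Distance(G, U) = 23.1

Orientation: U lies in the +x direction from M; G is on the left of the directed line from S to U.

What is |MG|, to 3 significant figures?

54.2

Checks: |SG| = 30.90 ✓; |GU| = 23.10 ✓.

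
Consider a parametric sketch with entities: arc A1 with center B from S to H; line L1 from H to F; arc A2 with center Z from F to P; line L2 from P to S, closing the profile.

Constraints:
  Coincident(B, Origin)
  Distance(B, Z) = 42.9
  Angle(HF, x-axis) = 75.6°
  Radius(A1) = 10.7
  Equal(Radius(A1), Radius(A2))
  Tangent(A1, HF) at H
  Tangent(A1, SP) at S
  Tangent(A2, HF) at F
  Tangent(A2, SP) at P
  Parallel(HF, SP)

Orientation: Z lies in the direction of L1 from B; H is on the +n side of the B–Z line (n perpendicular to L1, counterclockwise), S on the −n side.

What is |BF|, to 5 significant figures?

44.214

Tangency of A1 to both parallel lines with radius 10.7 puts H and S at B ± 10.7·n: H = (-10.364, 2.6610), S = (10.364, -2.6610). Equal radii place F and P the same way about Z: F = Z + 10.7·n = (0.30496, 44.213), P = Z − 10.7·n = (21.033, 38.891). Then |BF| = |F − B| = 44.214.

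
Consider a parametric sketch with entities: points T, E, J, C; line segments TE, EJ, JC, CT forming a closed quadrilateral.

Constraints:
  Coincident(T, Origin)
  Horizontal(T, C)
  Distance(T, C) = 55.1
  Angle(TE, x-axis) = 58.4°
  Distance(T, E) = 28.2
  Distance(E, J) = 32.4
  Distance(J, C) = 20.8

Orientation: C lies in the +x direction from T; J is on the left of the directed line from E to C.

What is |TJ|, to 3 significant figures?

50.5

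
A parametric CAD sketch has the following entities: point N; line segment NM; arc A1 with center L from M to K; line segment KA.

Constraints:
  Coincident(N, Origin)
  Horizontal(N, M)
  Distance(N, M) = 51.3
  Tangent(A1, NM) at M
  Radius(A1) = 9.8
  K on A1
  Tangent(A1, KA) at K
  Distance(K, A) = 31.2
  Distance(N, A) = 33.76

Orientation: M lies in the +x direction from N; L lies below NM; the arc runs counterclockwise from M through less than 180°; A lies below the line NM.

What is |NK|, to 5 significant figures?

44.401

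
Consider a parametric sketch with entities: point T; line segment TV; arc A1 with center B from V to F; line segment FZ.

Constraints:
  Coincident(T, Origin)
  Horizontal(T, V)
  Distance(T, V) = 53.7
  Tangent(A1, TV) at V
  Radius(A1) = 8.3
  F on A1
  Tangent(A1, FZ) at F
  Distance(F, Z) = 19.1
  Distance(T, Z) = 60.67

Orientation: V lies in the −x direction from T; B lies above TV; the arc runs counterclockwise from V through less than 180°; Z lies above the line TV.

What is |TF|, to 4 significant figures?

47.41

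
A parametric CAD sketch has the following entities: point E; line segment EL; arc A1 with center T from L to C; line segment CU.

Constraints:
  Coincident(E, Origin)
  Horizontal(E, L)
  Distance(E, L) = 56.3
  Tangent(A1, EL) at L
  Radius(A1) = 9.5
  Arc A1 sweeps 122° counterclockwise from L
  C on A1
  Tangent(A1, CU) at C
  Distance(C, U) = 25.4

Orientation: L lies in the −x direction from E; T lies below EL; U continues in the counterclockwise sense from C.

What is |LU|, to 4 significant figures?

36.48

E is at the origin; E and L share the same y with |EL| = 56.3 and L on the −x side, so L = (-56.30, 0.000). A1 meets EL tangentially, so TL is at right angles to EL, so T = L + (0, -9.5) = (-56.30, -9.500). On A1, L sits at bearing 90° from T; a 122° counterclockwise sweep puts C at bearing 212°, so C = T + 9.5·(cos 212°, sin 212°) = (-64.36, -14.53). A1 meets CU tangentially, so TC is at right angles to CU, so CU runs along (−sin 212°, cos 212°); with |CU| = 25.4, U = (-50.90, -36.07). Then |LU| = |U − L| = 36.48.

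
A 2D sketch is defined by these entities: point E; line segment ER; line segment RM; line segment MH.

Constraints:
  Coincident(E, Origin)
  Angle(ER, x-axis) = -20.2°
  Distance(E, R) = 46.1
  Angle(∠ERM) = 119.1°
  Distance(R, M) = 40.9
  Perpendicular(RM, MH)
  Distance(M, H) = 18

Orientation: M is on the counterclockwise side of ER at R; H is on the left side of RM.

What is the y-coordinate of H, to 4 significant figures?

24.40

E is at the origin; ER runs at -20.2° with length 46.1, so R = 46.1·(cos -20.2°, sin -20.2°) = (43.26, -15.92). ∠ERM = 119.1°, so RM runs at -20.2° + (180° − 119.1°) = 40.70° from the x-axis; with |RM| = 40.9, M = R + 40.9·(cos 40.70°, sin 40.70°) = (74.27, 10.75). RM is perpendicular to MH; with |MH| = 18.0 on the left of RM, H = M + 18.0·(-0.6521, 0.7581) = (62.53, 24.40). So H.y = 24.40.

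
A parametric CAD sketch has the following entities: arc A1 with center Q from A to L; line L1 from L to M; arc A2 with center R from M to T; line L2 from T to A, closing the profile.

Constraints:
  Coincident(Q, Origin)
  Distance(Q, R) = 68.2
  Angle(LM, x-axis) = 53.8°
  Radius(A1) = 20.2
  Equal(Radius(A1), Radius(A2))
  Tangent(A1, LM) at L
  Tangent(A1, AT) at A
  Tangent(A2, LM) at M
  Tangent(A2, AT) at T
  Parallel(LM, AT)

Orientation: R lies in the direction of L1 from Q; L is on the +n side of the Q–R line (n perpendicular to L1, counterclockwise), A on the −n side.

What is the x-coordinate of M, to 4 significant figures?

23.98

The slot axis is L1's direction at 53.8°, so u = (cos 53.8°, sin 53.8°) = (0.5906, 0.8070) and n = (−sin 53.8°, cos 53.8°) = (-0.8070, 0.5906). Q is at the origin and R lies 68.2 along u from Q, so R = 68.2·u = (40.28, 55.03). Tangency of A1 to both parallel lines with radius 20.2 puts L and A at Q ± 20.2·n: L = (-16.30, 11.93), A = (16.30, -11.93). Equal radii place M and T the same way about R: M = R + 20.2·n = (23.98, 66.96), T = R − 20.2·n = (56.58, 43.10). So M.x = 23.98.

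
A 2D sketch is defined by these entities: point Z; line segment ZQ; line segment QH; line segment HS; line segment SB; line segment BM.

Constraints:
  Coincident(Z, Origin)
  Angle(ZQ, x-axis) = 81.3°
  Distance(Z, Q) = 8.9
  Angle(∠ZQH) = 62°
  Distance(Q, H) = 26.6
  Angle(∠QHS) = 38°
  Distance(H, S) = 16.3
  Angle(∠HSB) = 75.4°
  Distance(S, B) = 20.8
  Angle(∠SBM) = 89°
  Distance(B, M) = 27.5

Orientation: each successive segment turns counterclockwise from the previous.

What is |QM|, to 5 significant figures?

36.573

∠HSB = 75.4° gives SB at 85.900° from the x-axis; with |SB| = 20.8, B = (-6.8322, 15.527). ∠SBM = 89.0° gives BM at 176.90° from the x-axis; with |BM| = 27.5, M = (-34.292, 17.014). Then |QM| = |M − Q| = 36.573.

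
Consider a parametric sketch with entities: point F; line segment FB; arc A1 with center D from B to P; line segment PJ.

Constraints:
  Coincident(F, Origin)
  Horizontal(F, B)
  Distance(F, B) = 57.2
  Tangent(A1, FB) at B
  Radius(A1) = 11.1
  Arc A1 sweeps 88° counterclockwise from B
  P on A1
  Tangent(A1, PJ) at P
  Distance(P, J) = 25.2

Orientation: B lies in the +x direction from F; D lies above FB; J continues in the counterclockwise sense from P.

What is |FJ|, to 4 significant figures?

77.93

On A1, B sits at bearing -90° from D; an 88° counterclockwise sweep puts P at bearing -2°, so P = D + 11.1·(cos -2°, sin -2°) = (68.29, 10.71). Tangency of A1 to PJ means the radius DP is perpendicular to PJ, so PJ runs along (−sin -2°, cos -2°); with |PJ| = 25.2, J = (69.17, 35.90). Then |FJ| = |J − F| = 77.93.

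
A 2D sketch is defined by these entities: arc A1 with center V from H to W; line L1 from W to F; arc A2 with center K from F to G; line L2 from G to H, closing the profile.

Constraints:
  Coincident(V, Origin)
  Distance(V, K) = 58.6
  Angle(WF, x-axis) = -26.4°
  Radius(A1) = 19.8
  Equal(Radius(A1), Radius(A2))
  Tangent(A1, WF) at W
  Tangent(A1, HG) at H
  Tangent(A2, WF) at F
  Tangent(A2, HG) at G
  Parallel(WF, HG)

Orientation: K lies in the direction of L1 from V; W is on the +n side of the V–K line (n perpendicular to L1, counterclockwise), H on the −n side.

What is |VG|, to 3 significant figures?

61.9

Tangency of A1 to both parallel lines with radius 19.8 puts W and H at V ± 19.8·n: W = (8.80, 17.7), H = (-8.80, -17.7). Equal radii place F and G the same way about K: F = K + 19.8·n = (61.3, -8.32), G = K − 19.8·n = (43.7, -43.8). Then |VG| = |G − V| = 61.9.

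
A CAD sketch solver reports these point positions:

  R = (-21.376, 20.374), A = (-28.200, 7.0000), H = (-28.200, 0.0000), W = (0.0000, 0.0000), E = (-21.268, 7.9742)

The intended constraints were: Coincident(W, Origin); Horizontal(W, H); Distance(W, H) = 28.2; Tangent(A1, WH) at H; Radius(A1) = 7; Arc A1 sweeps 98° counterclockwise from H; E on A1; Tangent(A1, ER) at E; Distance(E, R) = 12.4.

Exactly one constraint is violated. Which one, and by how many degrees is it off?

Tangent(A1, ER) at E — off by 7.50°.

W = (0.00, 0.00) ✓; W.y = 0.00, H.y = 0.00 ✓; |WH| = 28.20 ✓; ∠(AH, HW) = 90.00° ✓; |AH| = 7.000 ✓; bearing(A→E) − bearing(A→H) = 98.00° ✓; |AE| = 7.000 ✓; ∠(AE, ER) = 97.50° ✗; |ER| = 12.40 ✓.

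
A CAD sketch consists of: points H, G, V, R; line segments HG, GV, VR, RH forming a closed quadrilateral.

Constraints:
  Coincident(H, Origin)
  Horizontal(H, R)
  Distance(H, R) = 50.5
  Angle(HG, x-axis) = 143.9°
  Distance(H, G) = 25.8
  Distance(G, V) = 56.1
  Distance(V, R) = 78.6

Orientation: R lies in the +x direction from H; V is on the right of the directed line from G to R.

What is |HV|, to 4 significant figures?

44.04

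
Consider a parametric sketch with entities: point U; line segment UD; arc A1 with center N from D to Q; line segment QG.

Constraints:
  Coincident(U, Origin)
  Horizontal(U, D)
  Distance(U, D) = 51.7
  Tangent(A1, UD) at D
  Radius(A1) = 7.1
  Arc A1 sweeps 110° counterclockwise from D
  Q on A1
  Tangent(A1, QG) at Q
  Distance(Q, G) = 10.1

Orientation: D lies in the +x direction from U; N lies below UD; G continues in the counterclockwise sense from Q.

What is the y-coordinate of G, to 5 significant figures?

-19.019

U is at the origin; U and D share the same y with |UD| = 51.7 and D on the +x side, so D = (51.700, 0.0000). Tangency of A1 to UD means the radius ND is perpendicular to UD, so N = D + (0, -7.1) = (51.700, -7.1000). On A1, D sits at bearing 90° from N; a 110° counterclockwise sweep puts Q at bearing 200°, so Q = N + 7.1·(cos 200°, sin 200°) = (45.028, -9.5283). The tangent condition forces NQ to be normal to QG, so QG runs along (−sin 200°, cos 200°); with |QG| = 10.1, G = (48.483, -19.019). So G.y = -19.019.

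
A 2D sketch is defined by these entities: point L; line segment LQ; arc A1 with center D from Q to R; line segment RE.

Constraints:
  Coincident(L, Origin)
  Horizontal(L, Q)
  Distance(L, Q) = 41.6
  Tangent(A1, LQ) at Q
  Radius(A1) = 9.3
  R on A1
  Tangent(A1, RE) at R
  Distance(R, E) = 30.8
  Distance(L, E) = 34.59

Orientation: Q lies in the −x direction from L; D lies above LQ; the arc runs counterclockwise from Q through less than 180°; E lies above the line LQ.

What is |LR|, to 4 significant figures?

34.06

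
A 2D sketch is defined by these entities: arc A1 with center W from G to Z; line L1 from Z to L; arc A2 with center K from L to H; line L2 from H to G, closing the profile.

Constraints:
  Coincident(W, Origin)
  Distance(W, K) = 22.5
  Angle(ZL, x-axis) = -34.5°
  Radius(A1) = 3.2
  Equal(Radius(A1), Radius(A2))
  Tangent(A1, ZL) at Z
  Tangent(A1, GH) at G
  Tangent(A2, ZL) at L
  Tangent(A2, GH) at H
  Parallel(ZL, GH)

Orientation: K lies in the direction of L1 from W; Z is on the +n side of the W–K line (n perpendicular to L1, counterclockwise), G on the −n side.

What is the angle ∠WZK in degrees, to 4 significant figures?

81.91°

W is at the origin and K lies 22.5 along u from W, so K = 22.5·u = (18.54, -12.74). Tangency of A1 to both parallel lines with radius 3.2 puts Z and G at W ± 3.2·n: Z = (1.812, 2.637), G = (-1.812, -2.637). Then cos ∠WZK = ZW·ZK / (|ZW||ZK|), giving 81.91°.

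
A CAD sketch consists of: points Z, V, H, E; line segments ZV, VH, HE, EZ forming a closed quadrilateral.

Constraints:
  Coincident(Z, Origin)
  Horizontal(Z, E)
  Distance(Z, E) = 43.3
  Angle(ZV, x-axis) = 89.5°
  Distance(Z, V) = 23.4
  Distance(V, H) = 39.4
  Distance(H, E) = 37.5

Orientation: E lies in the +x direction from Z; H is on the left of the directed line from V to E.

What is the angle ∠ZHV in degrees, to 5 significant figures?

24.666°

Z is at the origin; Z and E share the same y with |ZE| = 43.3 and E in +x, so E = (43.3, 0). ZV runs at 89.5° with |ZV| = 23.4, so V = (0.20420, 23.399). H is determined by |VH| = 39.4 and |HE| = 37.5 together: it lies at the intersection of circle(V, 39.4) and circle(E, 37.5). With |VE| = 49.038, the foot of the radical line on VE is 26.009 from V and the perpendicular offset is √(39.4² − 26.009²) = 29.596. Taking the left-of-VE solution: H = (37.183, 36.998).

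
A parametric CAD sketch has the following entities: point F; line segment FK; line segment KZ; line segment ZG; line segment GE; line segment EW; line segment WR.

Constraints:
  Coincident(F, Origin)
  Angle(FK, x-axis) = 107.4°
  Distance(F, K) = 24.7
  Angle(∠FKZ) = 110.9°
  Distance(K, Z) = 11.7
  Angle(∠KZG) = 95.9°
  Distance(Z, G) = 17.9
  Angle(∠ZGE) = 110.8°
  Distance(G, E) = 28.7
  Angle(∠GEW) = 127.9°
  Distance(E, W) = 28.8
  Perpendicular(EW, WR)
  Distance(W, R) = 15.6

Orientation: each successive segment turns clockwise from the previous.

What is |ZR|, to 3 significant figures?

43.3

F is at the origin; FK runs at 107.4° with length 24.7, so K = (-7.39, 23.6). ∠FKZ = 110.9° gives KZ at 38.3° from the x-axis; with |KZ| = 11.7, Z = (1.80, 30.8). ∠KZG = 95.9° gives ZG at -45.8° from the x-axis; with |ZG| = 17.9, G = (14.3, 18.0). ∠ZGE = 110.8° gives GE at -115° from the x-axis; with |GE| = 28.7, E = (2.15, -8.02). ∠GEW = 127.9° gives EW at -167° from the x-axis; with |EW| = 28.8, W = (-25.9, -14.5). The perpendicularity gives WR at right angles to EW, so WR runs at 103°; with |WR| = 15.6, R = (-29.4, 0.754). Then |ZR| = |R − Z| = 43.3.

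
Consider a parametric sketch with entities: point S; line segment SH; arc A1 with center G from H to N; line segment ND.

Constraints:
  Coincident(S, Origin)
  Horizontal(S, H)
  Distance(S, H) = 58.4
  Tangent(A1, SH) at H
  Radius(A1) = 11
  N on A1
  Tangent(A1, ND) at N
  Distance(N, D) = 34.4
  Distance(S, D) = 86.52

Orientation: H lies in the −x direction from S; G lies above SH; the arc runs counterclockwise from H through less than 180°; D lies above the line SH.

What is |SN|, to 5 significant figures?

54.025

S is at the origin; S and H share the same y with |SH| = 58.4 and H on the −x side, so H = (-58.400, 0.0000). A1 meets SH tangentially, so GH is at right angles to SH, so G = H + (0, 11) = (-58.400, 11.000). Since GN ⟂ ND (tangency), |GD| = √(11.0² + 34.4²) = 36.116 regardless of where N sits on A1. So D lies on both circle(S, 86.52) and circle(G, 36.116); the above-SH intersection is D = (-75.050, 43.049). N is the foot of the tangent from D: N = (-50.647, 18.803).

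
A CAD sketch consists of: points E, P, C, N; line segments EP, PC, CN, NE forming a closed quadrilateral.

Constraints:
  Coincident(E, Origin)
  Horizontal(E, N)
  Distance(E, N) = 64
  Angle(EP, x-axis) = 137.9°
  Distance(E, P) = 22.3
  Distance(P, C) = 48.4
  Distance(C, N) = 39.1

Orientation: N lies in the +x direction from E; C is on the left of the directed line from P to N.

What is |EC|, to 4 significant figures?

38.10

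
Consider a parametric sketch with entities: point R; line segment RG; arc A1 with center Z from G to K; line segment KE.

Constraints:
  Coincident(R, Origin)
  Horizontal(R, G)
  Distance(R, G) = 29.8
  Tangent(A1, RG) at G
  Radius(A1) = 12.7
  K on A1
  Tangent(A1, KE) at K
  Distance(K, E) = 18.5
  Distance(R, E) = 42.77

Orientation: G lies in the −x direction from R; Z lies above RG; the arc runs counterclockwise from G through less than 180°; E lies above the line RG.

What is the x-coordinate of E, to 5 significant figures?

-25.088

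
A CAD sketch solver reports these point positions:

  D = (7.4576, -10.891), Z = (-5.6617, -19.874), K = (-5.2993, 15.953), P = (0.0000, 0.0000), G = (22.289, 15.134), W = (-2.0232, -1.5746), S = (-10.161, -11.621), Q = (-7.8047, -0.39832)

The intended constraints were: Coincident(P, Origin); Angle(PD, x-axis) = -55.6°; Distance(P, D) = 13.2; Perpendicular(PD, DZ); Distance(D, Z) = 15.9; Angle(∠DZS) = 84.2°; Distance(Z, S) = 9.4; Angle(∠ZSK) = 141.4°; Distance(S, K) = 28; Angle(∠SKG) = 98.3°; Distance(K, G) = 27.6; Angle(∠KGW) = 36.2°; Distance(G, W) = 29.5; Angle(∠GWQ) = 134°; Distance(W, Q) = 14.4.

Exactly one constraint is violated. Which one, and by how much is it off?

Distance(W, Q) = 14.4 — off by 8.50.

P = (0.00, 0.00) ✓; PD at -55.60° ✓; |PD| = 13.20 ✓; ∠(PD, DZ) = 90.00° ✓; |DZ| = 15.90 ✓; ∠DZS = 84.20° ✓; |ZS| = 9.400 ✓; ∠ZSK = 141.4° ✓; |SK| = 28.00 ✓; ∠SKG = 98.30° ✓; |KG| = 27.60 ✓; ∠KGW = 36.20° ✓; |GW| = 29.50 ✓; ∠GWQ = 134.0° ✓; |WQ| = 5.900 ✗.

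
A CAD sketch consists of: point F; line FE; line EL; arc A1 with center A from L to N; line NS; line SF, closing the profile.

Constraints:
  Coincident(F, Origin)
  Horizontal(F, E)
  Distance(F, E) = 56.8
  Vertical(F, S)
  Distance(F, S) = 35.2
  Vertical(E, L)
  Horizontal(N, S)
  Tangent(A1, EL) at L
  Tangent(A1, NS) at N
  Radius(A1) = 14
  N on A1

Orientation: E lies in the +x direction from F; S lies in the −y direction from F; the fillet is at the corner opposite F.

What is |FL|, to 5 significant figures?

60.627

F is at the origin; F and E share the same y with |FE| = 56.8 and E on the +x side, so E = (56.800, 0.0000). FS is vertical with |FS| = 35.2 and S on the −y side, so S = (0.0000, -35.200). The virtual corner opposite F is at (56.800, -35.200). A1 meets EL tangentially, so AL is at right angles to EL and the tangent condition forces AN to be normal to NS, with radius 14.0, so the center A sits 14.0 in from both sides at A = (42.800, -21.200). That places the tangent points at L = (56.800, -21.200) on EL and N = (42.800, -35.200) on NS. Then |FL| = |L − F| = 60.627.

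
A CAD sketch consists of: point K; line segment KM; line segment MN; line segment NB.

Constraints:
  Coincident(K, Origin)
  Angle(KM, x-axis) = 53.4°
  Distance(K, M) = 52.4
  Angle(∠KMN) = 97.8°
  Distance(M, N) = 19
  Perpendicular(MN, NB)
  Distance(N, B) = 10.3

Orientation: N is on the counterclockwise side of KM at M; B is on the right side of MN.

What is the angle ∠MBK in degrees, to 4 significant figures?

38.77°

∠KMN = 97.8°, so MN runs at 53.4° + (180° − 97.8°) = 135.6° from the x-axis; with |MN| = 19.0, N = M + 19.0·(cos 135.6°, sin 135.6°) = (17.67, 55.36). The perpendicularity gives NB at right angles to MN; with |NB| = 10.3 on the right of MN, B = N + 10.3·(0.6997, 0.7145) = (24.87, 62.72). Then cos ∠MBK = BM·BK / (|BM||BK|), giving 38.77°.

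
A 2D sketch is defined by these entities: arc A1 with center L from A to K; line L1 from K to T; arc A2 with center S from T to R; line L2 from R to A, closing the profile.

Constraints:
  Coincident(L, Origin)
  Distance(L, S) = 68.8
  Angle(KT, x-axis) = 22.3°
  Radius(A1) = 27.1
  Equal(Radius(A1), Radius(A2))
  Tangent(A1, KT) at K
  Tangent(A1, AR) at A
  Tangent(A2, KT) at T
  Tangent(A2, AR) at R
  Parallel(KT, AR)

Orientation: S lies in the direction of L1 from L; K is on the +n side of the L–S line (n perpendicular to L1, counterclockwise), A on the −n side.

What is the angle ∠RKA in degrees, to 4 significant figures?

51.77°

The slot axis is L1's direction at 22.3°, so u = (cos 22.3°, sin 22.3°) = (0.9252, 0.3795) and n = (−sin 22.3°, cos 22.3°) = (-0.3795, 0.9252). L is at the origin and S lies 68.8 along u from L, so S = 68.8·u = (63.65, 26.11). Tangency of A1 to both parallel lines with radius 27.1 puts K and A at L ± 27.1·n: K = (-10.28, 25.07), A = (10.28, -25.07). Equal radii place T and R the same way about S: T = S + 27.1·n = (53.37, 51.18), R = S − 27.1·n = (73.94, 1.033). Then cos ∠RKA = KR·KA / (|KR||KA|), giving 51.77°.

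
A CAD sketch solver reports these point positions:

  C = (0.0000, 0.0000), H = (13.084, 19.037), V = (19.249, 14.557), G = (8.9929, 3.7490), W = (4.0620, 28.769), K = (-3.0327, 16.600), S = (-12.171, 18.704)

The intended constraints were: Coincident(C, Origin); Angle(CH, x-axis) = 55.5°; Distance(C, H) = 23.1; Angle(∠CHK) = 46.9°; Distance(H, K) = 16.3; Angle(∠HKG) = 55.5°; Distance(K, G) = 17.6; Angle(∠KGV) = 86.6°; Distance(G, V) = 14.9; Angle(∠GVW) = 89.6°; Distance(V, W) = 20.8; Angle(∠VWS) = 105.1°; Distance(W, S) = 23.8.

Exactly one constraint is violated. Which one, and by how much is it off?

Distance(W, S) = 23.8 — off by 4.70.

C = (0.00, 0.00) ✓; CH at 55.50° ✓; |CH| = 23.10 ✓; ∠CHK = 46.90° ✓; |HK| = 16.30 ✓; ∠HKG = 55.50° ✓; |KG| = 17.60 ✓; ∠KGV = 86.60° ✓; |GV| = 14.90 ✓; ∠GVW = 89.60° ✓; |VW| = 20.80 ✓; ∠VWS = 105.1° ✓; |WS| = 19.10 ✗.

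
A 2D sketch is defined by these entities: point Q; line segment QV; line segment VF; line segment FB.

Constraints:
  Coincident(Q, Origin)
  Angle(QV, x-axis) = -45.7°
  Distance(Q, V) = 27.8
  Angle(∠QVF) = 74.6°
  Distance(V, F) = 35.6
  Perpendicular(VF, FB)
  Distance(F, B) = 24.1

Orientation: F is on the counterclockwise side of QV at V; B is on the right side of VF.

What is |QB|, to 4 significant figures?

58.20

∠QVF = 74.6°, so VF runs at -45.7° + (180° − 74.6°) = 59.70° from the x-axis; with |VF| = 35.6, F = V + 35.6·(cos 59.70°, sin 59.70°) = (37.38, 10.84). VF ⟂ FB; with |FB| = 24.1 on the right of VF, B = F + 24.1·(0.8634, -0.5045) = (58.18, -1.318). Then |QB| = |B − Q| = 58.20.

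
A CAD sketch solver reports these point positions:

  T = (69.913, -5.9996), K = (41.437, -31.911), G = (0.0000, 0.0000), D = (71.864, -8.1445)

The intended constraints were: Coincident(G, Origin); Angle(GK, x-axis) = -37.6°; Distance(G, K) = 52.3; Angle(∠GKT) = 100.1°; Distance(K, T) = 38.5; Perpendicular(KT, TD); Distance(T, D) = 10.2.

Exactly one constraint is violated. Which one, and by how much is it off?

Distance(T, D) = 10.2 — off by 7.30.

G = (0.00, 0.00) ✓; GK at -37.60° ✓; |GK| = 52.30 ✓; ∠GKT = 100.1° ✓; |KT| = 38.50 ✓; ∠(KT, TD) = 90.01° ✓; |TD| = 2.899 ✗.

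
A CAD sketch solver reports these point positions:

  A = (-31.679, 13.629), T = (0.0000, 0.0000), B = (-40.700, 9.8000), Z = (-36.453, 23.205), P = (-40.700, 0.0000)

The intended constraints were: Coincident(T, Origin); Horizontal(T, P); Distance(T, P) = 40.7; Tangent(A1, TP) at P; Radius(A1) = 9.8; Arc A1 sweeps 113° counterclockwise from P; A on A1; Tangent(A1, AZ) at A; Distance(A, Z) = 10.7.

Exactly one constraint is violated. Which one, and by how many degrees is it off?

Tangent(A1, AZ) at A — off by 3.50°.

T = (0.00, 0.00) ✓; T.y = 0.00, P.y = 0.00 ✓; |TP| = 40.70 ✓; ∠(BP, PT) = 90.00° ✓; |BP| = 9.800 ✓; bearing(B→A) − bearing(B→P) = 113.0° ✓; |BA| = 9.800 ✓; ∠(BA, AZ) = 86.50° ✗; |AZ| = 10.70 ✓.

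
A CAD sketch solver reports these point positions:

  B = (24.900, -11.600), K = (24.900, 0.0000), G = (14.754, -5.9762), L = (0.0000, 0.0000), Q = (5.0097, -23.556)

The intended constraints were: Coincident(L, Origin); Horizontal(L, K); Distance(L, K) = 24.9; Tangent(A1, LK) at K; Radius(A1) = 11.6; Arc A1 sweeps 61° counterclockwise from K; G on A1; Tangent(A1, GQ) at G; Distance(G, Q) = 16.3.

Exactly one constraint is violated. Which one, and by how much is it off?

Distance(G, Q) = 16.3 — off by 3.80.

L = (0.00, 0.00) ✓; L.y = 0.00, K.y = 0.00 ✓; |LK| = 24.90 ✓; ∠(BK, KL) = 90.00° ✓; |BK| = 11.60 ✓; bearing(B→G) − bearing(B→K) = 61.00° ✓; |BG| = 11.60 ✓; ∠(BG, GQ) = 90.00° ✓; |GQ| = 20.10 ✗.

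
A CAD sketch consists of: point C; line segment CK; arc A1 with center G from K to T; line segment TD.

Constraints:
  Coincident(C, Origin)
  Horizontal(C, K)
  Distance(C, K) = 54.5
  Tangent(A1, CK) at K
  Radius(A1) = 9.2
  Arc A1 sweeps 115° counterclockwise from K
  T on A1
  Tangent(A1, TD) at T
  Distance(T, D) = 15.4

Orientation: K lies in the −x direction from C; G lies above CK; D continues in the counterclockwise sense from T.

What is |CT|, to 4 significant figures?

47.98

The tangent condition forces GK to be normal to CK, so G = K + (0, 9.2) = (-54.50, 9.200). On A1, K sits at bearing -90° from G; a 115° counterclockwise sweep puts T at bearing 25°, so T = G + 9.2·(cos 25°, sin 25°) = (-46.16, 13.09). Then |CT| = |T − C| = 47.98.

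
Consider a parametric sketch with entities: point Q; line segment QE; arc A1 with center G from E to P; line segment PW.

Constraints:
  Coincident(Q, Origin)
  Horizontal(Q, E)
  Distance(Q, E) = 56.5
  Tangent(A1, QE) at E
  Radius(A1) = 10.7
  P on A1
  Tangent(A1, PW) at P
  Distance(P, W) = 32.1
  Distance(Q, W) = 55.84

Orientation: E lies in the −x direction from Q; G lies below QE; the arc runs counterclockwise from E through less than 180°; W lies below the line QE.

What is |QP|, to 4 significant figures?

66.22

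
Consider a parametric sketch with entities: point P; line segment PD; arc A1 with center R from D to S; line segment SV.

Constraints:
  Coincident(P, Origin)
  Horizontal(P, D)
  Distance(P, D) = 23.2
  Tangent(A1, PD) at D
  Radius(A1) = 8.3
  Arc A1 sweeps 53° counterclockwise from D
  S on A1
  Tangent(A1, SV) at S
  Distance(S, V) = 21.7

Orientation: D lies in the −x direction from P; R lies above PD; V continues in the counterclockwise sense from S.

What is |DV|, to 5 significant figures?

28.521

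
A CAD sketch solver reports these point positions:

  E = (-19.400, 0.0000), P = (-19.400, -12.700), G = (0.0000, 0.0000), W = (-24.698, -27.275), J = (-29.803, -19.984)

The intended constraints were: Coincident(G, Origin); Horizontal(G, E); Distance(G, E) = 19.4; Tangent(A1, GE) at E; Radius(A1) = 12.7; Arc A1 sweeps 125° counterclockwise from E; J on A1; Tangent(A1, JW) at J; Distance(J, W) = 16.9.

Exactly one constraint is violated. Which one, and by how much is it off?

Distance(J, W) = 16.9 — off by 8.00.

G = (0.00, 0.00) ✓; G.y = 0.00, E.y = 0.00 ✓; |GE| = 19.40 ✓; ∠(PE, EG) = 90.00° ✓; |PE| = 12.70 ✓; bearing(P→J) − bearing(P→E) = 125.0° ✓; |PJ| = 12.70 ✓; ∠(PJ, JW) = 90.00° ✓; |JW| = 8.901 ✗.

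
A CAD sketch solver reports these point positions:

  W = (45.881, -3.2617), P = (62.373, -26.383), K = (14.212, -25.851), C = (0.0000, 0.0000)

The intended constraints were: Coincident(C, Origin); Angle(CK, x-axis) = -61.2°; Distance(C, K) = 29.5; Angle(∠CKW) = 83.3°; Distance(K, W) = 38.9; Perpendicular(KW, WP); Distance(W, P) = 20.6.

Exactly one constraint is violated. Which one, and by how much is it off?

Distance(W, P) = 20.6 — off by 7.80.

C = (0.00, 0.00) ✓; CK at -61.20° ✓; |CK| = 29.50 ✓; ∠CKW = 83.30° ✓; |KW| = 38.90 ✓; ∠(KW, WP) = 90.00° ✓; |WP| = 28.40 ✗.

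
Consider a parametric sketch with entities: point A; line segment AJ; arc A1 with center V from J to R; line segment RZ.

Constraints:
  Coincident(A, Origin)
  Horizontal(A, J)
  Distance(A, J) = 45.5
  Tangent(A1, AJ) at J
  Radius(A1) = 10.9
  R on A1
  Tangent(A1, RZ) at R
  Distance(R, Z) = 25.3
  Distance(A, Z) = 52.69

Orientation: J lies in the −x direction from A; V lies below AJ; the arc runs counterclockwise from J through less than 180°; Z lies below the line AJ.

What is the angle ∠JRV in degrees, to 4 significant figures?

24.70°

A is at the origin; A and J share the same y with |AJ| = 45.5 and J on the −x side, so J = (-45.50, 0.000). The tangent condition forces VJ to be normal to AJ, so V = J + (0, -10.9) = (-45.50, -10.90). Since VR ⟂ RZ (tangency), |VZ| = √(10.9² + 25.3²) = 27.55 regardless of where R sits on A1. So Z lies on both circle(A, 52.69) and circle(V, 27.55); the below-AJ intersection is Z = (-37.31, -37.20). R is the foot of the tangent from Z: R = (-53.78, -17.99).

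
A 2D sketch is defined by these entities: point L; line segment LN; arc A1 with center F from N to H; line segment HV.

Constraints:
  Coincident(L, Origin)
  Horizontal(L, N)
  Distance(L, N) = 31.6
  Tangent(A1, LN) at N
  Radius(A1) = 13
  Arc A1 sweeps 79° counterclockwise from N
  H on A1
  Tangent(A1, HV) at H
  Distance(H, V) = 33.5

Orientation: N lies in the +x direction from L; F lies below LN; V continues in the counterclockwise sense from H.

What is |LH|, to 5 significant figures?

21.577

Since A1 is tangent to LN there, FN ⟂ LN, so F = N + (0, -13) = (31.600, -13.000). On A1, N sits at bearing 90° from F; a 79° counterclockwise sweep puts H at bearing 169°, so H = F + 13.0·(cos 169°, sin 169°) = (18.839, -10.519). Then |LH| = |H − L| = 21.577.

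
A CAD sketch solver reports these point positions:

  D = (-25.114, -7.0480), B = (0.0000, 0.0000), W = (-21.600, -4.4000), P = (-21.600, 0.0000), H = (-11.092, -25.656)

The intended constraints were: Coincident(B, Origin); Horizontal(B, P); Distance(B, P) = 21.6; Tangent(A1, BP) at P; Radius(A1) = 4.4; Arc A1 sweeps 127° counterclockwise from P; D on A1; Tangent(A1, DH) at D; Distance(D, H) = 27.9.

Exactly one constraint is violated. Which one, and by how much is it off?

Distance(D, H) = 27.9 — off by 4.60.

B = (0.00, 0.00) ✓; B.y = 0.00, P.y = 0.00 ✓; |BP| = 21.60 ✓; ∠(WP, PB) = 90.00° ✓; |WP| = 4.400 ✓; bearing(W→D) − bearing(W→P) = 127.0° ✓; |WD| = 4.400 ✓; ∠(WD, DH) = 90.00° ✓; |DH| = 23.30 ✗.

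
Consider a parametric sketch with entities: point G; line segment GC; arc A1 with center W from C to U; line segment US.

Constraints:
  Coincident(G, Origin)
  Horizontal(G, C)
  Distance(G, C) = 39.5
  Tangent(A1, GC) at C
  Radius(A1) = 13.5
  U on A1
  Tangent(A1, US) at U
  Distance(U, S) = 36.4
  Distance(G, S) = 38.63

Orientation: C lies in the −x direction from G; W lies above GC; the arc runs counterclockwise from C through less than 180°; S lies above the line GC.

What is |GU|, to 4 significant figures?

28.71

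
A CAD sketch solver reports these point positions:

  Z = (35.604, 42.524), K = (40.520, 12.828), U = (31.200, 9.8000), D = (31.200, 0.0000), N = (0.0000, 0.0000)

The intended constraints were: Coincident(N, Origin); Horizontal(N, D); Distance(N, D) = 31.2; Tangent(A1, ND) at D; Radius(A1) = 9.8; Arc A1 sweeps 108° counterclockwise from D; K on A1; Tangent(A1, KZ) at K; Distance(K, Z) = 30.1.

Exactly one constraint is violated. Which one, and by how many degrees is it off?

Tangent(A1, KZ) at K — off by 8.60°.

N = (0.00, 0.00) ✓; N.y = 0.00, D.y = 0.00 ✓; |ND| = 31.20 ✓; ∠(UD, DN) = 90.00° ✓; |UD| = 9.800 ✓; bearing(U→K) − bearing(U→D) = 108.0° ✓; |UK| = 9.800 ✓; ∠(UK, KZ) = 98.60° ✗; |KZ| = 30.10 ✓.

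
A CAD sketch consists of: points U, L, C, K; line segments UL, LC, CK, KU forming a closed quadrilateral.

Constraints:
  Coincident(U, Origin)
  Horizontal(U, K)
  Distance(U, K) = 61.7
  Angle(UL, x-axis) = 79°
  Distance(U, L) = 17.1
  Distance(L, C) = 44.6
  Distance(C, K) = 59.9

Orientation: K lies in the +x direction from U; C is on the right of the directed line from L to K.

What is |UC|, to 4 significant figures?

28.79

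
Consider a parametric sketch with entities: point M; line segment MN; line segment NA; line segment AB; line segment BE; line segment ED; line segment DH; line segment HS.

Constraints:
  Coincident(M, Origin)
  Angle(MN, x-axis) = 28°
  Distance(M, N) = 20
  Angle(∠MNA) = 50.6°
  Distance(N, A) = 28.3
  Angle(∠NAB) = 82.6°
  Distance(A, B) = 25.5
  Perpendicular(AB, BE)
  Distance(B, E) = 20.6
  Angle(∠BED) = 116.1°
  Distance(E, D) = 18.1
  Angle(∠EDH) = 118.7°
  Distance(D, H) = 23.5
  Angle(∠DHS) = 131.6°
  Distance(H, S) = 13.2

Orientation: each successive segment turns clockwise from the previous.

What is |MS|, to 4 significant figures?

31.01

M is at the origin; MN runs at 28.0° with length 20.0, so N = (17.66, 9.389). ∠MNA = 50.6° gives NA at -101.4° from the x-axis; with |NA| = 28.3, A = (12.07, -18.35). ∠NAB = 82.6° gives AB at 161.2° from the x-axis; with |AB| = 25.5, B = (-12.07, -10.13). AB is perpendicular to BE, so BE runs at 71.20°; with |BE| = 20.6, E = (-5.436, 9.367). ∠BED = 116.1° gives ED at 7.300° from the x-axis; with |ED| = 18.1, D = (12.52, 11.67). ∠EDH = 118.7° gives DH at -54.00° from the x-axis; with |DH| = 23.5, H = (26.33, -7.346). ∠DHS = 131.6° gives HS at -102.4° from the x-axis; with |HS| = 13.2, S = (23.50, -20.24). Then |MS| = |S − M| = 31.01.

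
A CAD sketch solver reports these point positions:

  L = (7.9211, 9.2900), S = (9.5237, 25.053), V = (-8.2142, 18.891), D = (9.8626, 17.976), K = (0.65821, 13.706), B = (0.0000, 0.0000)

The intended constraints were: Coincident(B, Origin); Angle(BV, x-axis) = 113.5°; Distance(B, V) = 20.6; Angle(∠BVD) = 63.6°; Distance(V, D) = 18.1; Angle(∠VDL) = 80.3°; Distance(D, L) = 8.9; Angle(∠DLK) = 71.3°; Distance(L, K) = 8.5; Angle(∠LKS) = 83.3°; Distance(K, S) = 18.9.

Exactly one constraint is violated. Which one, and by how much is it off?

Distance(K, S) = 18.9 — off by 4.50.

B = (0.00, 0.00) ✓; BV at 113.5° ✓; |BV| = 20.60 ✓; ∠BVD = 63.60° ✓; |VD| = 18.10 ✓; ∠VDL = 80.30° ✓; |DL| = 8.900 ✓; ∠DLK = 71.30° ✓; |LK| = 8.500 ✓; ∠LKS = 83.30° ✓; |KS| = 14.40 ✗.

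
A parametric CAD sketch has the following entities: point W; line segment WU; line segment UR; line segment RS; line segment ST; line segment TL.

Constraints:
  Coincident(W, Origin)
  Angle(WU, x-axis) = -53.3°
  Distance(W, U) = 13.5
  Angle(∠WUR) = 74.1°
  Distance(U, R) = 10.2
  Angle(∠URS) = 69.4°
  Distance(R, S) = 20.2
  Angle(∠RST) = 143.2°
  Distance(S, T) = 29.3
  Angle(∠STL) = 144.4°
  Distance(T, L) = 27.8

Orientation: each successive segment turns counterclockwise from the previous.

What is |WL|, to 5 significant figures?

56.787

∠RST = 143.2° gives ST at -160.00° from the x-axis; with |ST| = 29.3, T = (-32.608, -6.9037). ∠STL = 144.4° gives TL at -124.40° from the x-axis; with |TL| = 27.8, L = (-48.314, -29.842). Then |WL| = |L − W| = 56.787.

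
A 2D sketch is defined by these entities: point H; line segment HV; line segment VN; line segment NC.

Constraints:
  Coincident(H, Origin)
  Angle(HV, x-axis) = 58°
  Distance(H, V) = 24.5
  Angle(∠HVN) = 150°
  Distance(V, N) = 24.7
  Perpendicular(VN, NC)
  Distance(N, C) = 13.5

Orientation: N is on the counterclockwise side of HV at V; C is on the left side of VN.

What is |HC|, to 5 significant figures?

45.935

∠HVN = 150.0°, so VN runs at 58.0° + (180° − 150.0°) = 88.000° from the x-axis; with |VN| = 24.7, N = V + 24.7·(cos 88.000°, sin 88.000°) = (13.845, 45.462). VN is perpendicular to NC; with |NC| = 13.5 on the left of VN, C = N + 13.5·(-0.99939, 0.034899) = (0.35326, 45.933). Then |HC| = |C − H| = 45.935.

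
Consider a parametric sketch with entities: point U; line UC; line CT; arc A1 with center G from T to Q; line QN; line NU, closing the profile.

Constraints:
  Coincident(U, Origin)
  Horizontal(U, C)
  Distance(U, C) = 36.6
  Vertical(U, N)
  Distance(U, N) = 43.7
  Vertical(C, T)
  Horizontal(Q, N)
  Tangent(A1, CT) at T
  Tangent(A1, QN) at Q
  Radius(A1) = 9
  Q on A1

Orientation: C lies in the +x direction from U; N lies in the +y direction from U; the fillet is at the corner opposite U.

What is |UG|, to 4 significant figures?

44.34

U and N share the same x with |UN| = 43.7 and N on the +y side, so N = (0.000, 43.70). The virtual corner opposite U is at (36.60, 43.70). A1 meets CT tangentially, so GT is at right angles to CT and tangency of A1 to QN means the radius GQ is perpendicular to QN, with radius 9.0, so the center G sits 9.0 in from both sides at G = (27.60, 34.70). Then |UG| = |G − U| = 44.34.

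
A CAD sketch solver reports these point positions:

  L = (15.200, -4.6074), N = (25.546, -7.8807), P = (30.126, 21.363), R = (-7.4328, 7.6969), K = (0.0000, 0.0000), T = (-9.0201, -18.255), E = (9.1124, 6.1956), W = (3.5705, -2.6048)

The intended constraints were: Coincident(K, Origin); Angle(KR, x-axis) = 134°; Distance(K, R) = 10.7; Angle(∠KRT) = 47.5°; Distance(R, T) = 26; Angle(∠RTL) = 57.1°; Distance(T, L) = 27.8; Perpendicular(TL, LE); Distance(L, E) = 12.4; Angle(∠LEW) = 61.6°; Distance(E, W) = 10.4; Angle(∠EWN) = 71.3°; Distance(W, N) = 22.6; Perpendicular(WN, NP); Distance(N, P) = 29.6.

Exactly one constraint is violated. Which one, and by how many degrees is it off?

Perpendicular(WN, NP) — off by 4.60°.

K = (0.00, 0.00) ✓; KR at 134.0° ✓; |KR| = 10.70 ✓; ∠KRT = 47.50° ✓; |RT| = 26.00 ✓; ∠RTL = 57.10° ✓; |TL| = 27.80 ✓; ∠(TL, LE) = 90.00° ✓; |LE| = 12.40 ✓; ∠LEW = 61.60° ✓; |EW| = 10.40 ✓; ∠EWN = 71.30° ✓; |WN| = 22.60 ✓; ∠(WN, NP) = 94.60° ✗; |NP| = 29.60 ✓.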